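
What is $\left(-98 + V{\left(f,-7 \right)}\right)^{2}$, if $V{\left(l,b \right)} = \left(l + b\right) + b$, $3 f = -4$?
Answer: $\frac{115600}{9} \approx 12844.0$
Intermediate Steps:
$f = - \frac{4}{3}$ ($f = \frac{1}{3} \left(-4\right) = - \frac{4}{3} \approx -1.3333$)
$V{\left(l,b \right)} = l + 2 b$ ($V{\left(l,b \right)} = \left(b + l\right) + b = l + 2 b$)
$\left(-98 + V{\left(f,-7 \right)}\right)^{2} = \left(-98 + \left(- \frac{4}{3} + 2 \left(-7\right)\right)\right)^{2} = \left(-98 - \frac{46}{3}\right)^{2} = \left(- \frac{340}{3}\right)^{2} = \frac{115600}{9}$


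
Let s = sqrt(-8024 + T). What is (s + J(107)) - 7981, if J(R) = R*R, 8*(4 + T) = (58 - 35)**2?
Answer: 3468 + I*sqrt(127390)/4 ≈ 3468.0 + 89.229*I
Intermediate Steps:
T = 497/8 (T = -4 + (58 - 35)**2/8 = -4 + (1/8)*23**2 = -4 + (1/8)*529 = -4 + 529/8 = 497/8 ≈ 62.125)
J(R) = R**2
s = I*sqrt(127390)/4 (s = sqrt(-8024 + 497/8) = sqrt(-63695/8) = I*sqrt(127390)/4 ≈ 89.229*I)
(s + J(107)) - 7981 = (I*sqrt(127390)/4 + 107**2) - 7981 = (I*sqrt(127390)/4 + 11449) - 7981 = (11449 + I*sqrt(127390)/4) - 7981 = 3468 + I*sqrt(127390)/4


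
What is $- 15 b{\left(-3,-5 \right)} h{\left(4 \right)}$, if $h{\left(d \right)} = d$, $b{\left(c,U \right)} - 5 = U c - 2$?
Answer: $-1080$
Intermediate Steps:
$b{\left(c,U \right)} = 3 + U c$ ($b{\left(c,U \right)} = 5 + \left(U c - 2\right) = 5 + \left(-2 + U c\right) = 3 + U c$)
$- 15 b{\left(-3,-5 \right)} h{\left(4 \right)} = - 15 \left(3 - -15\right) 4 = - 15 \left(3 + 15\right) 4 = \left(-15\right) 18 \cdot 4 = \left(-270\right) 4 = -1080$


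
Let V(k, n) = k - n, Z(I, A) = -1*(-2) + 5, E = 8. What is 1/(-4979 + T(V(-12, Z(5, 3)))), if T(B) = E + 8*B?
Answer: -1/5123 ≈ -0.00019520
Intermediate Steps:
Z(I, A) = 7 (Z(I, A) = 2 + 5 = 7)
T(B) = 8 + 8*B
1/(-4979 + T(V(-12, Z(5, 3)))) = 1/(-4979 + (8 + 8*(-12 - 1*7))) = 1/(-4979 + (8 + 8*(-12 - 7))) = 1/(-4979 + (8 + 8*(-19))) = 1/(-4979 + (8 - 152)) = 1/(-4979 - 144) = 1/(-5123) = -1/5123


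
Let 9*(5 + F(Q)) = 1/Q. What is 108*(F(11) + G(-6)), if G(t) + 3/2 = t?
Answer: -14838/11 ≈ -1348.9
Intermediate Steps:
G(t) = -3/2 + t
F(Q) = -5 + 1/(9*Q)
108*(F(11) + G(-6)) = 108*((-5 + (⅑)/11) + (-3/2 - 6)) = 108*((-5 + (⅑)*(1/11)) - 15/2) = 108*((-5 + 1/99) - 15/2) = 108*(-494/99 - 15/2) = 108*(-2473/198) = -14838/11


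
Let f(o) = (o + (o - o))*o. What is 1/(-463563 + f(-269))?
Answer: -1/391202 ≈ -2.5562e-6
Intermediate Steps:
f(o) = o² (f(o) = (o + 0)*o = o*o = o²)
1/(-463563 + f(-269)) = 1/(-463563 + (-269)²) = 1/(-463563 + 72361) = 1/(-391202) = -1/391202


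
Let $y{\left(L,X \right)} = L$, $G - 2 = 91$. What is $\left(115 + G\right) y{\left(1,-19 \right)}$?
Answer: $208$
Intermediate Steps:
$G = 93$ ($G = 2 + 91 = 93$)
$\left(115 + G\right) y{\left(1,-19 \right)} = \left(115 + 93\right) 1 = 208 \cdot 1 = 208$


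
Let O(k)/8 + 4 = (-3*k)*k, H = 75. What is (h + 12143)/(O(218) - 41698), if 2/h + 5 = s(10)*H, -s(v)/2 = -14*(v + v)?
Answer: -509945287/49650940470 ≈ -0.010271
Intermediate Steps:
s(v) = 56*v (s(v) = -(-28)*(v + v) = -(-28)*2*v = -(-56)*v = 56*v)
O(k) = -32 - 24*k**2 (O(k) = -32 + 8*((-3*k)*k) = -32 + 8*(-3*k**2) = -32 - 24*k**2)
h = 2/41995 (h = 2/(-5 + (56*10)*75) = 2/(-5 + 560*75) = 2/(-5 + 42000) = 2/41995 ≈ 4.7625e-5)
(h + 12143)/(O(218) - 41698) = (2/41995 + 12143)/((-32 - 24*218**2) - 41698) = 509945287/(41995*((-32 - 24*47524) - 41698)) = 509945287/(41995*((-32 - 1140576) - 41698)) = 509945287/(41995*(-1140608 - 41698)) = (509945287/41995)/(-1182306) = (509945287/41995)*(-1/1182306) = -509945287/49650940470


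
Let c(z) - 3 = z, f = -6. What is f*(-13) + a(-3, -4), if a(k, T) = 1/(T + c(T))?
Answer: 389/5 ≈ 77.800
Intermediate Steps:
c(z) = 3 + z
a(k, T) = 1/(3 + 2*T) (a(k, T) = 1/(T + (3 + T)) = 1/(3 + 2*T))
f*(-13) + a(-3, -4) = -6*(-13) + 1/(3 + 2*(-4)) = 78 + 1/(3 - 8) = 78 + 1/(-5) = 78 - 1/5 = 389/5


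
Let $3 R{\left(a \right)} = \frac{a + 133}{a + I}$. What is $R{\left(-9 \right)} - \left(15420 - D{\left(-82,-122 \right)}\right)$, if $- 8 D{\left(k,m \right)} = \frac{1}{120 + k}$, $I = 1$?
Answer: $- \frac{14067755}{912} \approx -15425.0$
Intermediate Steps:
$D{\left(k,m \right)} = - \frac{1}{8 \left(120 + k\right)}$
$R{\left(a \right)} = \frac{133 + a}{3 \left(1 + a\right)}$ ($R{\left(a \right)} = \frac{\left(a + 133\right) \frac{1}{a + 1}}{3} = \frac{\left(133 + a\right) \frac{1}{1 + a}}{3} = \frac{\frac{1}{1 + a} \left(133 + a\right)}{3} = \frac{133 + a}{3 \left(1 + a\right)}$)
$R{\left(-9 \right)} - \left(15420 - D{\left(-82,-122 \right)}\right) = \frac{133 - 9}{3 \left(1 - 9\right)} - \left(15420 - - \frac{1}{960 + 8 \left(-82\right)}\right) = \frac{1}{3} \frac{1}{-8} \cdot 124 - \left(15420 - - \frac{1}{960 - 656}\right) = \frac{1}{3} \left(- \frac{1}{8}\right) 124 - \left(15420 - - \frac{1}{304}\right) = - \frac{31}{6} - \left(15420 - \left(-1\right) \frac{1}{304}\right) = - \frac{31}{6} - \left(15420 - - \frac{1}{304}\right) = - \frac{31}{6} - \left(15420 + \frac{1}{304}\right) = - \frac{31}{6} - \frac{4687681}{304} = - \frac{14067755}{912}$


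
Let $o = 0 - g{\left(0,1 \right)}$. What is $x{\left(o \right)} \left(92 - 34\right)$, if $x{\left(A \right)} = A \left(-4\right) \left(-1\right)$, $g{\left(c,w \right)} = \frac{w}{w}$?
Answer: $-232$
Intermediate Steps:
$g{\left(c,w \right)} = 1$
$o = -1$ ($o = 0 - 1 = -1$)
$x{\left(A \right)} = 4 A$ ($x{\left(A \right)} = - 4 A \left(-1\right) = 4 A$)
$x{\left(o \right)} \left(92 - 34\right) = 4 \left(-1\right) \left(92 - 34\right) = - 4 \left(92 - 34\right) = \left(-4\right) 58 = -232$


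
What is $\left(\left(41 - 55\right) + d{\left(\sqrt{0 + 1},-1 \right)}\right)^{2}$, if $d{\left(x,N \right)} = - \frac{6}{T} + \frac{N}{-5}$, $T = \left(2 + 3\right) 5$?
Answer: $\frac{123201}{625} \approx 197.12$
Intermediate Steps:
$T = 25$ ($T = 5 \cdot 5 = 25$)
$d{\left(x,N \right)} = - \frac{6}{25} - \frac{N}{5}$ ($d{\left(x,N \right)} = - \frac{6}{25} + \frac{N}{-5} = \left(-6\right) \frac{1}{25} + N \left(- \frac{1}{5}\right) = - \frac{6}{25} - \frac{N}{5}$)
$\left(\left(41 - 55\right) + d{\left(\sqrt{0 + 1},-1 \right)}\right)^{2} = \left(\left(41 - 55\right) - \frac{1}{25}\right)^{2} = \left(\left(41 - 55\right) + \left(- \frac{6}{25} + \frac{1}{5}\right)\right)^{2} = \left(-14 - \frac{1}{25}\right)^{2} = \left(- \frac{351}{25}\right)^{2} = \frac{123201}{625}$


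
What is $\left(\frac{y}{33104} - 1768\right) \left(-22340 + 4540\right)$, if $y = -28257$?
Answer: $\frac{130287387025}{4138} \approx 3.1486 \cdot 10^{7}$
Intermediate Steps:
$\left(\frac{y}{33104} - 1768\right) \left(-22340 + 4540\right) = \left(- \frac{28257}{33104} - 1768\right) \left(-22340 + 4540\right) = \left(\left(-28257\right) \frac{1}{33104} - 1768\right) \left(-17800\right) = \left(- \frac{28257}{33104} - 1768\right) \left(-17800\right) = \left(- \frac{58556129}{33104}\right) \left(-17800\right) = \frac{130287387025}{4138}$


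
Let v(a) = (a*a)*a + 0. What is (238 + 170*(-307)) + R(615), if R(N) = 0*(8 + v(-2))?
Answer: -51952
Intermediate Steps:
v(a) = a**3 (v(a) = a**2*a + 0 = a**3 + 0 = a**3)
R(N) = 0 (R(N) = 0*(8 + (-2)**3) = 0*(8 - 8) = 0*0 = 0)
(238 + 170*(-307)) + R(615) = (238 + 170*(-307)) + 0 = (238 - 52190) + 0 = -51952 + 0 = -51952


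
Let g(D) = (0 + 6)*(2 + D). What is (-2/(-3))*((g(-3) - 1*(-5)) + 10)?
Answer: 6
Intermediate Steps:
g(D) = 12 + 6*D (g(D) = 6*(2 + D) = 12 + 6*D)
(-2/(-3))*((g(-3) - 1*(-5)) + 10) = (-2/(-3))*(((12 + 6*(-3)) - 1*(-5)) + 10) = (-2*(-⅓))*(((12 - 18) + 5) + 10) = 2*((-6 + 5) + 10)/3 = 2*(-1 + 10)/3 = (⅔)*9 = 6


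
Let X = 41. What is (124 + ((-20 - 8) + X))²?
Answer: 18769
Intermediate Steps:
(124 + ((-20 - 8) + X))² = (124 + ((-20 - 8) + 41))² = (124 + (-28 + 41))² = (124 + 13)² = 137² = 18769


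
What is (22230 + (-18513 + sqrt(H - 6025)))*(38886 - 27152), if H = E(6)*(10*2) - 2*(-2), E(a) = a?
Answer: 43615278 + 11734*I*sqrt(5901) ≈ 4.3615e+7 + 9.0138e+5*I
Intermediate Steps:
H = 124 (H = 6*(10*2) - 2*(-2) = 6*20 + 4 = 120 + 4 = 124)
(22230 + (-18513 + sqrt(H - 6025)))*(38886 - 27152) = (22230 + (-18513 + sqrt(124 - 6025)))*(38886 - 27152) = (22230 + (-18513 + sqrt(-5901)))*11734 = (22230 + (-18513 + I*sqrt(5901)))*11734 = (3717 + I*sqrt(5901))*11734 = 43615278 + 11734*I*sqrt(5901)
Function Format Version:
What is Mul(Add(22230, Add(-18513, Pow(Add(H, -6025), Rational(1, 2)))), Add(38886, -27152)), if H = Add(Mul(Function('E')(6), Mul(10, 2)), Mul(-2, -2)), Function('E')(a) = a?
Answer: Add(43615278, Mul(11734, I, Pow(5901, Rational(1, 2)))) ≈ Add(4.3615e+7, Mul(9.0138e+5, I))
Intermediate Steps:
H = 124 (H = Add(Mul(6, Mul(10, 2)), Mul(-2, -2)) = Add(Mul(6, 20), 4) = Add(120, 4) = 124)
Mul(Add(22230, Add(-18513, Pow(Add(H, -6025), Rational(1, 2)))), Add(38886, -27152)) = Mul(Add(22230, Add(-18513, Pow(Add(124, -6025), Rational(1, 2)))), Add(38886, -27152)) = Mul(Add(22230, Add(-18513, Pow(-5901, Rational(1, 2)))), 11734) = Mul(Add(22230, Add(-18513, Mul(I, Pow(5901, Rational(1, 2))))), 11734) = Mul(Add(3717, Mul(I, Pow(5901, Rational(1, 2)))), 11734) = Add(43615278, Mul(11734, I, Pow(5901, Rational(1, 2))))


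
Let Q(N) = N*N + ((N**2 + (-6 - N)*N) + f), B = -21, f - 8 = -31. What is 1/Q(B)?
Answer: 1/544 ≈ 0.0018382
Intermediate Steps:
f = -23 (f = 8 - 31 = -23)
Q(N) = -23 + 2*N**2 + N*(-6 - N) (Q(N) = N*N + ((N**2 + (-6 - N)*N) - 23) = N**2 + ((N**2 + N*(-6 - N)) - 23) = N**2 + (-23 + N**2 + N*(-6 - N)) = -23 + 2*N**2 + N*(-6 - N))
1/Q(B) = 1/(-23 + (-21)**2 - 6*(-21)) = 1/(-23 + 441 + 126) = 1/544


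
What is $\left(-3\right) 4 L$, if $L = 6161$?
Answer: $-73932$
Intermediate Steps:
$\left(-3\right) 4 L = \left(-3\right) 4 \cdot 6161 = \left(-12\right) 6161 = -73932$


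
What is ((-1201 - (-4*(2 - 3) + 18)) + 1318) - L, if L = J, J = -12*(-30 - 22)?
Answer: -529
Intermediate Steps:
J = 624 (J = -12*(-52) = 624)
L = 624
((-1201 - (-4*(2 - 3) + 18)) + 1318) - L = ((-1201 - (-4*(2 - 3) + 18)) + 1318) - 1*624 = ((-1201 - (-4*(-1) + 18)) + 1318) - 624 = ((-1201 - (4 + 18)) + 1318) - 624 = ((-1201 - 1*22) + 1318) - 624 = ((-1201 - 22) + 1318) - 624 = (-1223 + 1318) - 624 = 95 - 624 = -529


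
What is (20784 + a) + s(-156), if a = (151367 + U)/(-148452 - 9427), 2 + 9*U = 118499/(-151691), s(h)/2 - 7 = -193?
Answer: 1466461266154640/71846470167 ≈ 20411.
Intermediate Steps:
s(h) = -372 (s(h) = 14 + 2*(-193) = 14 - 386 = -372)
U = -140627/455073 (U = -2/9 + (118499/(-151691))/9 = -2/9 + (118499*(-1/151691))/9 = -2/9 + (1/9)*(-118499/151691) = -2/9 - 118499/1365219 = -140627/455073 ≈ -0.30902)
a = -68882894164/71846470167 (a = (151367 - 140627/455073)/(-148452 - 9427) = (68882894164/455073)/(-157879) = (68882894164/455073)*(-1/157879) = -68882894164/71846470167 ≈ -0.95875)
(20784 + a) + s(-156) = (20784 - 68882894164/71846470167) - 372 = 1493188153056764/71846470167 - 372 = 1466461266154640/71846470167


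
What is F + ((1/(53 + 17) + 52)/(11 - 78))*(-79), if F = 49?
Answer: 517449/4690 ≈ 110.33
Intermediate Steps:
F + ((1/(53 + 17) + 52)/(11 - 78))*(-79) = 49 + ((1/(53 + 17) + 52)/(11 - 78))*(-79) = 49 + ((1/70 + 52)/(-67))*(-79) = 49 + ((1/70 + 52)*(-1/67))*(-79) = 49 + ((3641/70)*(-1/67))*(-79) = 49 - 3641/4690*(-79) = 49 + 287639/4690 = 517449/4690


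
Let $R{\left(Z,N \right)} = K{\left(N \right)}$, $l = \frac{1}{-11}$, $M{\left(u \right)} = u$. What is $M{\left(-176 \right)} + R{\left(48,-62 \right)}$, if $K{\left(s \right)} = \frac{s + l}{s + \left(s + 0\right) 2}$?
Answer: $- \frac{359413}{2046} \approx -175.67$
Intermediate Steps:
$l = - \frac{1}{11} \approx -0.090909$
$K{\left(s \right)} = \frac{- \frac{1}{11} + s}{3 s}$ ($K{\left(s \right)} = \frac{s - \frac{1}{11}}{s + \left(s + 0\right) 2} = \frac{- \frac{1}{11} + s}{s + s 2} = \frac{- \frac{1}{11} + s}{s + 2 s} = \frac{- \frac{1}{11} + s}{3 s}$)
$R{\left(Z,N \right)} = \frac{-1 + 11 N}{33 N}$
$M{\left(-176 \right)} + R{\left(48,-62 \right)} = -176 + \frac{-1 + 11 \left(-62\right)}{33 \left(-62\right)} = -176 + \frac{1}{33} \left(- \frac{1}{62}\right) \left(-1 - 682\right) = -176 + \frac{1}{33} \left(- \frac{1}{62}\right) \left(-683\right) = -176 + \frac{683}{2046} = - \frac{359413}{2046}$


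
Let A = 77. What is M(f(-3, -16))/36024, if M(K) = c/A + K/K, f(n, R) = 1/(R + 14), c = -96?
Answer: -1/145992 ≈ -6.8497e-6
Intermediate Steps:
f(n, R) = 1/(14 + R)
M(K) = -19/77 (M(K) = -96/77 + K/K = -96*1/77 + 1 = -96/77 + 1 = -19/77)
M(f(-3, -16))/36024 = -19/77/36024 = -19/77*1/36024 = -1/145992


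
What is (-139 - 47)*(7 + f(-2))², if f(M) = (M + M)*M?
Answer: -41850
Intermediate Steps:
f(M) = 2*M² (f(M) = (2*M)*M = 2*M²)
(-139 - 47)*(7 + f(-2))² = (-139 - 47)*(7 + 2*(-2)²)² = -186*(7 + 2*4)² = -186*(7 + 8)² = -186*15² = -186*225 = -41850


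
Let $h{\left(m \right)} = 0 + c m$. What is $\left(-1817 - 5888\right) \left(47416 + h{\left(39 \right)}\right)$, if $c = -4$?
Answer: $-364138300$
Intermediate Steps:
$h{\left(m \right)} = - 4 m$ ($h{\left(m \right)} = 0 - 4 m = - 4 m$)
$\left(-1817 - 5888\right) \left(47416 + h{\left(39 \right)}\right) = \left(-1817 - 5888\right) \left(47416 - 156\right) = - 7705 \left(47416 - 156\right) = \left(-7705\right) 47260 = -364138300$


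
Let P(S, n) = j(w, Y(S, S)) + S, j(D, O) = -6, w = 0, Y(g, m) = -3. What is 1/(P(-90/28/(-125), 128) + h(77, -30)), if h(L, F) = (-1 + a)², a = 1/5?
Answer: -350/1867 ≈ -0.18747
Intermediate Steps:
a = ⅕ ≈ 0.20000
h(L, F) = 16/25 (h(L, F) = (-1 + ⅕)² = (-⅘)² = 16/25)
P(S, n) = -6 + S
1/(P(-90/28/(-125), 128) + h(77, -30)) = 1/((-6 - 90/28/(-125)) + 16/25) = 1/((-6 - 90*1/28*(-1/125)) + 16/25) = 1/((-6 - 45/14*(-1/125)) + 16/25) = 1/((-6 + 9/350) + 16/25) = 1/(-2091/350 + 16/25) = 1/(-1867/350) = -350/1867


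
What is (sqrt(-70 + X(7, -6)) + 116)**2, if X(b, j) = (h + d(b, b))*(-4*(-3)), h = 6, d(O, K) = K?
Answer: (116 + sqrt(86))**2 ≈ 15693.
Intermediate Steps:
X(b, j) = 72 + 12*b (X(b, j) = (6 + b)*(-4*(-3)) = (6 + b)*12 = 72 + 12*b)
(sqrt(-70 + X(7, -6)) + 116)**2 = (sqrt(-70 + (72 + 12*7)) + 116)**2 = (sqrt(-70 + (72 + 84)) + 116)**2 = (sqrt(-70 + 156) + 116)**2 = (sqrt(86) + 116)**2 = (116 + sqrt(86))**2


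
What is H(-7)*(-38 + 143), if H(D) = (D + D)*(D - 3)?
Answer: 14700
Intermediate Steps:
H(D) = 2*D*(-3 + D) (H(D) = (2*D)*(-3 + D) = 2*D*(-3 + D))
H(-7)*(-38 + 143) = (2*(-7)*(-3 - 7))*(-38 + 143) = (2*(-7)*(-10))*105 = 140*105 = 14700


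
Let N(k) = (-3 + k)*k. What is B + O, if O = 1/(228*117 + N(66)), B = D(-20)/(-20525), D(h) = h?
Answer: 127441/126573570 ≈ 0.0010069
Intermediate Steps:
N(k) = k*(-3 + k)
B = 4/4105 (B = -20/(-20525) = -20*(-1/20525) = 4/4105 ≈ 0.00097442)
O = 1/30834 (O = 1/(228*117 + 66*(-3 + 66)) = 1/(26676 + 66*63) = 1/(26676 + 4158) = 1/30834 ≈ 3.2432e-5)
B + O = 4/4105 + 1/30834 = 127441/126573570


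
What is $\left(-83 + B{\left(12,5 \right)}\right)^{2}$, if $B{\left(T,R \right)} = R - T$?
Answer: $8100$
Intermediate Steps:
$\left(-83 + B{\left(12,5 \right)}\right)^{2} = \left(-83 + \left(5 - 12\right)\right)^{2} = \left(-83 - 7\right)^{2} = \left(-90\right)^{2} = 8100$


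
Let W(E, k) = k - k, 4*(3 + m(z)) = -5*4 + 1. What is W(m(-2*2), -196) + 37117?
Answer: 37117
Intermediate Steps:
m(z) = -31/4 (m(z) = -3 + (-5*4 + 1)/4 = -3 + (-20 + 1)/4 = -3 + (1/4)*(-19) = -3 - 19/4 = -31/4)
W(E, k) = 0
W(m(-2*2), -196) + 37117 = 0 + 37117 = 37117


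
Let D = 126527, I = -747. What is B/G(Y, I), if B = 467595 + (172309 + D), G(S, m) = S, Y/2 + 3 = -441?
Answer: -255477/296 ≈ -863.10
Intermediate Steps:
Y = -888 (Y = -6 + 2*(-441) = -6 - 882 = -888)
B = 766431 (B = 467595 + (172309 + 126527) = 467595 + 298836 = 766431)
B/G(Y, I) = 766431/(-888) = 766431*(-1/888) = -255477/296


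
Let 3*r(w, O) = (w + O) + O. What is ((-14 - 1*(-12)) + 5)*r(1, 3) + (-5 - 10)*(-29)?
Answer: 442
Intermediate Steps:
r(w, O) = w/3 + 2*O/3 (r(w, O) = ((w + O) + O)/3 = ((O + w) + O)/3 = (w + 2*O)/3 = w/3 + 2*O/3)
((-14 - 1*(-12)) + 5)*r(1, 3) + (-5 - 10)*(-29) = ((-14 - 1*(-12)) + 5)*((⅓)*1 + (⅔)*3) + (-5 - 10)*(-29) = ((-14 + 12) + 5)*(⅓ + 2) - 15*(-29) = (-2 + 5)*(7/3) + 435 = 3*(7/3) + 435 = 7 + 435 = 442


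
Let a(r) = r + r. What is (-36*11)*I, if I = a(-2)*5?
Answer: 7920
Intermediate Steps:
a(r) = 2*r
I = -20 (I = (2*(-2))*5 = -4*5 = -20)
(-36*11)*I = -36*11*(-20) = -396*(-20) = 7920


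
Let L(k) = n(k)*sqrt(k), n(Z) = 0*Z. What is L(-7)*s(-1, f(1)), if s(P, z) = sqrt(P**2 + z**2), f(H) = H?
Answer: 0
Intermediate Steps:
n(Z) = 0
L(k) = 0 (L(k) = 0*sqrt(k) = 0)
L(-7)*s(-1, f(1)) = 0*sqrt((-1)**2 + 1**2) = 0*sqrt(1 + 1) = 0*sqrt(2) = 0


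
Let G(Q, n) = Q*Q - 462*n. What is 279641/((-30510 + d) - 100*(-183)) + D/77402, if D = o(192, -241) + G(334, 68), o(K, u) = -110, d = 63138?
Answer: 12860270261/1970964528 ≈ 6.5249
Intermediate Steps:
G(Q, n) = Q² - 462*n
D = 80030 (D = -110 + (334² - 462*68) = -110 + (111556 - 31416) = -110 + 80140 = 80030)
279641/((-30510 + d) - 100*(-183)) + D/77402 = 279641/((-30510 + 63138) - 100*(-183)) + 80030/77402 = 279641/(32628 + 18300) + 80030*(1/77402) = 279641/50928 + 40015/38701 = 12860270261/1970964528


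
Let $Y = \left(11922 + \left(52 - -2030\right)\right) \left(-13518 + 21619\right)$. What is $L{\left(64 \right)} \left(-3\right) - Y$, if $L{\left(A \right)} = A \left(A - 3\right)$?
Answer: $-113458116$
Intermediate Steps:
$L{\left(A \right)} = A \left(-3 + A\right)$
$Y = 113446404$ ($Y = \left(11922 + \left(52 + 2030\right)\right) 8101 = \left(11922 + 2082\right) 8101 = 14004 \cdot 8101 = 113446404$)
$L{\left(64 \right)} \left(-3\right) - Y = 64 \left(-3 + 64\right) \left(-3\right) - 113446404 = 64 \cdot 61 \left(-3\right) - 113446404 = 3904 \left(-3\right) - 113446404 = -11712 - 113446404 = -113458116$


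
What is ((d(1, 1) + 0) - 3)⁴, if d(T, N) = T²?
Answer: 16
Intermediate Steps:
((d(1, 1) + 0) - 3)⁴ = ((1² + 0) - 3)⁴ = ((1 + 0) - 3)⁴ = (1 - 3)⁴ = (-2)⁴ = 16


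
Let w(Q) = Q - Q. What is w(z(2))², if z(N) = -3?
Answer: 0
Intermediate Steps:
w(Q) = 0
w(z(2))² = 0² = 0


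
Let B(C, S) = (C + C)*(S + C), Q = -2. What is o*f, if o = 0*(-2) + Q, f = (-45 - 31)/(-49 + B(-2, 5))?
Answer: -152/61 ≈ -2.4918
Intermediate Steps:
B(C, S) = 2*C*(C + S) (B(C, S) = (2*C)*(C + S) = 2*C*(C + S))
f = 76/61 (f = (-45 - 31)/(-49 + 2*(-2)*(-2 + 5)) = -76/(-49 + 2*(-2)*3) = -76/(-49 - 12) = -76/(-61) = -76*(-1/61) = 76/61 ≈ 1.2459)
o = -2 (o = 0*(-2) - 2 = 0 - 2 = -2)
o*f = -2*76/61 = -152/61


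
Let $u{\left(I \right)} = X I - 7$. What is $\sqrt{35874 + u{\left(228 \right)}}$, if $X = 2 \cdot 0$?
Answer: $\sqrt{35867} \approx 189.39$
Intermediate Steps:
$X = 0$
$u{\left(I \right)} = -7$ ($u{\left(I \right)} = 0 I - 7 = 0 - 7 = -7$)
$\sqrt{35874 + u{\left(228 \right)}} = \sqrt{35874 - 7} = \sqrt{35867}$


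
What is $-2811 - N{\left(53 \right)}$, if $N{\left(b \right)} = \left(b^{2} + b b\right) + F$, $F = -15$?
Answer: $-8414$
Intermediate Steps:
$N{\left(b \right)} = -15 + 2 b^{2}$ ($N{\left(b \right)} = \left(b^{2} + b b\right) - 15 = \left(b^{2} + b^{2}\right) - 15 = 2 b^{2} - 15 = -15 + 2 b^{2}$)
$-2811 - N{\left(53 \right)} = -2811 - \left(-15 + 2 \cdot 53^{2}\right) = -2811 - \left(-15 + 2 \cdot 2809\right) = -2811 - \left(-15 + 5618\right) = -2811 - 5603 = -8414$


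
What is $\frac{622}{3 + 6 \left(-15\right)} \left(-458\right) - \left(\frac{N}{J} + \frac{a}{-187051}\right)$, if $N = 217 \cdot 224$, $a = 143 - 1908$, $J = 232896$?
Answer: $\frac{129264050171945}{39479358162} \approx 3274.2$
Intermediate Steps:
$a = -1765$ ($a = 143 - 1908 = -1765$)
$N = 48608$
$\frac{622}{3 + 6 \left(-15\right)} \left(-458\right) - \left(\frac{N}{J} + \frac{a}{-187051}\right) = \frac{622}{3 + 6 \left(-15\right)} \left(-458\right) - \left(\frac{48608}{232896} - \frac{1765}{-187051}\right) = \frac{622}{3 - 90} \left(-458\right) - \left(48608 \cdot \frac{1}{232896} - - \frac{1765}{187051}\right) = \frac{622}{-87} \left(-458\right) - \left(\frac{1519}{7278} + \frac{1765}{187051}\right) = 622 \left(- \frac{1}{87}\right) \left(-458\right) - \frac{296976139}{1361357178} = \left(- \frac{622}{87}\right) \left(-458\right) - \frac{296976139}{1361357178} = \frac{284876}{87} - \frac{296976139}{1361357178} = \frac{129264050171945}{39479358162}$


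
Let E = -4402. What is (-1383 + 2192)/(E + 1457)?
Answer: -809/2945 ≈ -0.27470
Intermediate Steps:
(-1383 + 2192)/(E + 1457) = (-1383 + 2192)/(-4402 + 1457) = 809/(-2945) = 809*(-1/2945) = -809/2945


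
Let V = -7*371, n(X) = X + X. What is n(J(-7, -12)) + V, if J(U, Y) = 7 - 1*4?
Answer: -2591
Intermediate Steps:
J(U, Y) = 3 (J(U, Y) = 7 - 4 = 3)
n(X) = 2*X
V = -2597
n(J(-7, -12)) + V = 2*3 - 2597 = 6 - 2597 = -2591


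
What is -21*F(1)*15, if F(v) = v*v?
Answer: -315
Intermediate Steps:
F(v) = v**2
-21*F(1)*15 = -21*1**2*15 = -21*1*15 = -21*15 = -315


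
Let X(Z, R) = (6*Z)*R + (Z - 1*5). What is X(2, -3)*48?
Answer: -1872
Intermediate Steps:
X(Z, R) = -5 + Z + 6*R*Z (X(Z, R) = 6*R*Z + (Z - 5) = 6*R*Z + (-5 + Z) = -5 + Z + 6*R*Z)
X(2, -3)*48 = (-5 + 2 + 6*(-3)*2)*48 = (-5 + 2 - 36)*48 = -39*48 = -1872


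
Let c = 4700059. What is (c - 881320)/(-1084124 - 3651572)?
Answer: -3818739/4735696 ≈ -0.80637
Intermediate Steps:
(c - 881320)/(-1084124 - 3651572) = (4700059 - 881320)/(-1084124 - 3651572) = 3818739/(-4735696) = 3818739*(-1/4735696) = -3818739/4735696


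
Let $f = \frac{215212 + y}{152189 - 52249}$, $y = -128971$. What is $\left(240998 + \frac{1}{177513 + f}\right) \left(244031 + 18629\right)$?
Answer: $\frac{59105160017051922520}{933722919} \approx 6.3301 \cdot 10^{10}$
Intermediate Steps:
$f = \frac{4539}{5260}$ ($f = \frac{215212 - 128971}{152189 - 52249} = \frac{86241}{99940} = 86241 \cdot \frac{1}{99940} = \frac{4539}{5260} \approx 0.86293$)
$\left(240998 + \frac{1}{177513 + f}\right) \left(244031 + 18629\right) = \left(240998 + \frac{1}{177513 + \frac{4539}{5260}}\right) \left(244031 + 18629\right) = \left(240998 + \frac{1}{\frac{933722919}{5260}}\right) 262660 = \left(240998 + \frac{5260}{933722919}\right) 262660 = \frac{225025356038422}{933722919} \cdot 262660 = \frac{59105160017051922520}{933722919}$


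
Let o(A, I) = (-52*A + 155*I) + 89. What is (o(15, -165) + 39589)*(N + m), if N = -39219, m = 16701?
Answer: -300007314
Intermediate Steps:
o(A, I) = 89 - 52*A + 155*I
(o(15, -165) + 39589)*(N + m) = ((89 - 52*15 + 155*(-165)) + 39589)*(-39219 + 16701) = ((89 - 780 - 25575) + 39589)*(-22518) = (-26266 + 39589)*(-22518) = 13323*(-22518) = -300007314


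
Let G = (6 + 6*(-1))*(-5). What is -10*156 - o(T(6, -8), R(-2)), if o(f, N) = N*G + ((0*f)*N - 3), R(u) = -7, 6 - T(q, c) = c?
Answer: -1557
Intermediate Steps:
T(q, c) = 6 - c
G = 0 (G = (6 - 6)*(-5) = 0*(-5) = 0)
o(f, N) = -3 (o(f, N) = N*0 + ((0*f)*N - 3) = 0 + (0*N - 3) = 0 + (0 - 3) = 0 - 3 = -3)
-10*156 - o(T(6, -8), R(-2)) = -10*156 - 1*(-3) = -1560 + 3 = -1557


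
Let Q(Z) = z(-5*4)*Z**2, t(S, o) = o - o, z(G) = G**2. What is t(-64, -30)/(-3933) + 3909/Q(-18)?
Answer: 1303/43200 ≈ 0.030162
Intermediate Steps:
t(S, o) = 0
Q(Z) = 400*Z**2 (Q(Z) = (-5*4)**2*Z**2 = (-20)**2*Z**2 = 400*Z**2)
t(-64, -30)/(-3933) + 3909/Q(-18) = 0/(-3933) + 3909/((400*(-18)**2)) = 0*(-1/3933) + 3909/((400*324)) = 0 + 3909/129600 = 0 + 3909*(1/129600) = 0 + 1303/43200 = 1303/43200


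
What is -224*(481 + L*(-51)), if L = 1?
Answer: -96320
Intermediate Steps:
-224*(481 + L*(-51)) = -224*(481 + 1*(-51)) = -224*(481 - 51) = -224*430 = -96320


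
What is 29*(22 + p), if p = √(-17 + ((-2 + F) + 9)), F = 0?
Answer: 638 + 29*I*√10 ≈ 638.0 + 91.706*I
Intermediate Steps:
p = I*√10 (p = √(-17 + ((-2 + 0) + 9)) = √(-17 + (-2 + 9)) = √(-17 + 7) = √(-10) = I*√10 ≈ 3.1623*I)
29*(22 + p) = 29*(22 + I*√10) = 638 + 29*I*√10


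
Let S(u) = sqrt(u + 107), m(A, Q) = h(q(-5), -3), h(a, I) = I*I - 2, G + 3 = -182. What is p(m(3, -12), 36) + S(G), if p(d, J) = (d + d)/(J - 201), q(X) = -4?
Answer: -14/165 + I*sqrt(78) ≈ -0.084849 + 8.8318*I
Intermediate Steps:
G = -185 (G = -3 - 182 = -185)
h(a, I) = -2 + I**2 (h(a, I) = I**2 - 2 = -2 + I**2)
m(A, Q) = 7 (m(A, Q) = -2 + (-3)**2 = -2 + 9 = 7)
p(d, J) = 2*d/(-201 + J) (p(d, J) = (2*d)/(-201 + J) = 2*d/(-201 + J))
S(u) = sqrt(107 + u)
p(m(3, -12), 36) + S(G) = 2*7/(-201 + 36) + sqrt(107 - 185) = 2*7/(-165) + sqrt(-78) = 2*7*(-1/165) + I*sqrt(78) = -14/165 + I*sqrt(78)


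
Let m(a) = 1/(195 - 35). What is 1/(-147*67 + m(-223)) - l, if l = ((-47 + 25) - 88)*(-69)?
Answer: -11960618170/1575839 ≈ -7590.0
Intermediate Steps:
m(a) = 1/160
l = 7590 (l = (-22 - 88)*(-69) = -110*(-69) = 7590)
1/(-147*67 + m(-223)) - l = 1/(-147*67 + 1/160) - 1*7590 = 1/(-9849 + 1/160) - 7590 = 1/(-1575839/160) - 7590 = -160/1575839 - 7590 = -11960618170/1575839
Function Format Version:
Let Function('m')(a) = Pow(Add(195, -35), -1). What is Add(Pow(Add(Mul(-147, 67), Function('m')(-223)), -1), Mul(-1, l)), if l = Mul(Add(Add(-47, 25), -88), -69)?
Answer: Rational(-11960618170, 1575839) ≈ -7590.0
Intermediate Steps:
Function('m')(a) = Rational(1, 160) (Function('m')(a) = Pow(160, -1) = Rational(1, 160))
l = 7590 (l = Mul(Add(-22, -88), -69) = Mul(-110, -69) = 7590)
Add(Pow(Add(Mul(-147, 67), Function('m')(-223)), -1), Mul(-1, l)) = Add(Pow(Add(Mul(-147, 67), Rational(1, 160)), -1), Mul(-1, 7590)) = Add(Pow(Add(-9849, Rational(1, 160)), -1), -7590) = Add(Pow(Rational(-1575839, 160), -1), -7590) = Add(Rational(-160, 1575839), -7590) = Rational(-11960618170, 1575839)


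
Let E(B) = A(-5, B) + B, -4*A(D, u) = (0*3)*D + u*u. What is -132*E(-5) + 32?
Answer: 1517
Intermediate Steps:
A(D, u) = -u**2/4 (A(D, u) = -((0*3)*D + u*u)/4 = -(0*D + u**2)/4 = -(0 + u**2)/4 = -u**2/4)
E(B) = B - B**2/4 (E(B) = -B**2/4 + B = B - B**2/4)
-132*E(-5) + 32 = -33*(-5)*(4 - 1*(-5)) + 32 = -33*(-5)*(4 + 5) + 32 = -33*(-5)*9 + 32 = -132*(-45/4) + 32 = 1485 + 32 = 1517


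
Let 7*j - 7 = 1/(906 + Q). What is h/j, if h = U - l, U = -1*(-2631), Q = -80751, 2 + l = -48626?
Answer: 28649423985/558914 ≈ 51259.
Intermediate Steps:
l = -48628 (l = -2 - 48626 = -48628)
U = 2631
h = 51259 (h = 2631 - 1*(-48628) = 2631 + 48628 = 51259)
j = 558914/558915 (j = 1 + 1/(7*(906 - 80751)) = 1 + (⅐)/(-79845) = 1 + (⅐)*(-1/79845) = 1 - 1/558915 = 558914/558915 ≈ 1.0000)
h/j = 51259/(558914/558915) = 51259*(558915/558914) = 28649423985/558914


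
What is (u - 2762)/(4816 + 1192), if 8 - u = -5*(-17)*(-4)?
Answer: -1207/3004 ≈ -0.40180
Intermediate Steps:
u = 348 (u = 8 - (-5*(-17))*(-4) = 8 - 85*(-4) = 8 - 1*(-340) = 8 + 340 = 348)
(u - 2762)/(4816 + 1192) = (348 - 2762)/(4816 + 1192) = -2414/6008 = -2414*1/6008 = -1207/3004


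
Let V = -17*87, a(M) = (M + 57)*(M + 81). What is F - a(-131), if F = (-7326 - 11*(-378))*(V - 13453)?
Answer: 47300876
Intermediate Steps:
a(M) = (57 + M)*(81 + M)
V = -1479
F = 47304576 (F = (-7326 - 11*(-378))*(-1479 - 13453) = (-7326 + 4158)*(-14932) = -3168*(-14932) = 47304576)
F - a(-131) = 47304576 - (4617 + (-131)² + 138*(-131)) = 47304576 - (4617 + 17161 - 18078) = 47304576 - 1*3700 = 47304576 - 3700 = 47300876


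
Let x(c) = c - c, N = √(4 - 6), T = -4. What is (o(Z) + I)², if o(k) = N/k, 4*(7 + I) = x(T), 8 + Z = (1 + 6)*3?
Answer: (91 - I*√2)²/169 ≈ 48.988 - 1.523*I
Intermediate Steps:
Z = 13 (Z = -8 + (1 + 6)*3 = -8 + 7*3 = -8 + 21 = 13)
N = I*√2 (N = √(-2) = I*√2 ≈ 1.4142*I)
x(c) = 0
I = -7 (I = -7 + (¼)*0 = -7 + 0 = -7)
o(k) = I*√2/k (o(k) = (I*√2)/k = I*√2/k)
(o(Z) + I)² = (I*√2/13 - 7)² = (-7 + I*√2/13)²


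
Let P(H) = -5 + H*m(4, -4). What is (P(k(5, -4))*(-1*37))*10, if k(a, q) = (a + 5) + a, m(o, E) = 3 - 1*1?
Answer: -9250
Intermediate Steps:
m(o, E) = 2 (m(o, E) = 3 - 1 = 2)
k(a, q) = 5 + 2*a (k(a, q) = (5 + a) + a = 5 + 2*a)
P(H) = -5 + 2*H (P(H) = -5 + H*2 = -5 + 2*H)
(P(k(5, -4))*(-1*37))*10 = ((-5 + 2*(5 + 2*5))*(-1*37))*10 = ((-5 + 2*(5 + 10))*(-37))*10 = ((-5 + 2*15)*(-37))*10 = ((-5 + 30)*(-37))*10 = (25*(-37))*10 = -925*10 = -9250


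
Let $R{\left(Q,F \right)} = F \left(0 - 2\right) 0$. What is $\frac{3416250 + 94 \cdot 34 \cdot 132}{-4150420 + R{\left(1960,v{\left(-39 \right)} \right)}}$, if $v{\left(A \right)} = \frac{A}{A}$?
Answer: $- \frac{1919061}{2075210} \approx -0.92476$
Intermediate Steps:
$v{\left(A \right)} = 1$
$R{\left(Q,F \right)} = 0$ ($R{\left(Q,F \right)} = F \left(\left(-2\right) 0\right) = F 0 = 0$)
$\frac{3416250 + 94 \cdot 34 \cdot 132}{-4150420 + R{\left(1960,v{\left(-39 \right)} \right)}} = \frac{3416250 + 94 \cdot 34 \cdot 132}{-4150420 + 0} = \frac{3416250 + 3196 \cdot 132}{-4150420} = \left(3416250 + 421872\right) \left(- \frac{1}{4150420}\right) = 3838122 \left(- \frac{1}{4150420}\right) = - \frac{1919061}{2075210}$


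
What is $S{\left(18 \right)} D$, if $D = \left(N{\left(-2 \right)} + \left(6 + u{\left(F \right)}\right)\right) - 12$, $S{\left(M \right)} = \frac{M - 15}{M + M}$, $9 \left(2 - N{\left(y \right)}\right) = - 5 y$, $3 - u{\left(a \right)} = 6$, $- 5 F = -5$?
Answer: $- \frac{73}{108} \approx -0.67593$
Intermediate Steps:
$F = 1$ ($F = \left(- \frac{1}{5}\right) \left(-5\right) = 1$)
$u{\left(a \right)} = -3$ ($u{\left(a \right)} = 3 - 6 = -3$)
$N{\left(y \right)} = 2 + \frac{5 y}{9}$ ($N{\left(y \right)} = 2 - \frac{\left(-5\right) y}{9} = 2 + \frac{5 y}{9}$)
$S{\left(M \right)} = \frac{-15 + M}{2 M}$
$D = - \frac{73}{9}$ ($D = \left(\left(2 + \frac{5}{9} \left(-2\right)\right) + \left(6 - 3\right)\right) - 12 = \left(\left(2 - \frac{10}{9}\right) + 3\right) - 12 = \left(\frac{8}{9} + 3\right) - 12 = \frac{35}{9} - 12 = - \frac{73}{9} \approx -8.1111$)
$S{\left(18 \right)} D = \frac{-15 + 18}{2 \cdot 18} \left(- \frac{73}{9}\right) = \frac{1}{2} \cdot \frac{1}{18} \cdot 3 \left(- \frac{73}{9}\right) = \frac{1}{12} \left(- \frac{73}{9}\right) = - \frac{73}{108}$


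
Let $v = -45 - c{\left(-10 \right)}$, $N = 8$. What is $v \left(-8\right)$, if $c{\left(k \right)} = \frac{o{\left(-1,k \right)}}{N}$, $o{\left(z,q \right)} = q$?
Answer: $350$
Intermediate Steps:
$c{\left(k \right)} = \frac{k}{8}$
$v = - \frac{175}{4}$ ($v = -45 - \frac{1}{8} \left(-10\right) = -45 - - \frac{5}{4} = -45 + \frac{5}{4} = - \frac{175}{4} \approx -43.75$)
$v \left(-8\right) = \left(- \frac{175}{4}\right) \left(-8\right) = 350$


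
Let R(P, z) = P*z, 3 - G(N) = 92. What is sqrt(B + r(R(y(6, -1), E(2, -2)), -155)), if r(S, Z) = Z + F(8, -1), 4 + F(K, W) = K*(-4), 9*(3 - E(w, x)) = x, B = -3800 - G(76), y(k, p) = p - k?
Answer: I*sqrt(3902) ≈ 62.466*I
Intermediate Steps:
G(N) = -89 (G(N) = 3 - 1*92 = 3 - 92 = -89)
B = -3711 (B = -3800 - 1*(-89) = -3800 + 89 = -3711)
E(w, x) = 3 - x/9
F(K, W) = -4 - 4*K (F(K, W) = -4 + K*(-4) = -4 - 4*K)
r(S, Z) = -36 + Z (r(S, Z) = Z + (-4 - 4*8) = Z + (-4 - 32) = Z - 36 = -36 + Z)
sqrt(B + r(R(y(6, -1), E(2, -2)), -155)) = sqrt(-3711 + (-36 - 155)) = sqrt(-3711 - 191) = sqrt(-3902) = I*sqrt(3902)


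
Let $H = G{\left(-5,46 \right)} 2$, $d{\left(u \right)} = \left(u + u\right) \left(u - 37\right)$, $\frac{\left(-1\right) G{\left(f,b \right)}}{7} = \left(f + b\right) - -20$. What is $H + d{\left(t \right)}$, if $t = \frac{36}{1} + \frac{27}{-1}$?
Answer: $-1358$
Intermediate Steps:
$G{\left(f,b \right)} = -140 - 7 b - 7 f$ ($G{\left(f,b \right)} = - 7 \left(\left(f + b\right) - -20\right) = - 7 \left(\left(b + f\right) + 20\right) = - 7 \left(20 + b + f\right) = -140 - 7 b - 7 f$)
$t = 9$ ($t = 36 \cdot 1 + 27 \left(-1\right) = 36 - 27 = 9$)
$d{\left(u \right)} = 2 u \left(-37 + u\right)$
$H = -854$ ($H = \left(-140 - 322 - -35\right) 2 = \left(-140 - 322 + 35\right) 2 = \left(-427\right) 2 = -854$)
$H + d{\left(t \right)} = -854 + 2 \cdot 9 \left(-37 + 9\right) = -854 + 2 \cdot 9 \left(-28\right) = -854 - 504 = -1358$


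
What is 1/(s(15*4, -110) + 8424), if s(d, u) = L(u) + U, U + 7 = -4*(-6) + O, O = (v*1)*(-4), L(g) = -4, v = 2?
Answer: 1/8429 ≈ 0.00011864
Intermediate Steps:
O = -8 (O = (2*1)*(-4) = 2*(-4) = -8)
U = 9 (U = -7 + (-4*(-6) - 8) = -7 + (24 - 8) = -7 + 16 = 9)
s(d, u) = 5 (s(d, u) = -4 + 9 = 5)
1/(s(15*4, -110) + 8424) = 1/(5 + 8424) = 1/8429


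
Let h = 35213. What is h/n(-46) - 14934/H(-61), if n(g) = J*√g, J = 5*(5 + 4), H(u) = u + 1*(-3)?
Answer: 7467/32 - 1531*I*√46/90 ≈ 233.34 - 115.38*I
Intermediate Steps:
H(u) = -3 + u (H(u) = u - 3 = -3 + u)
J = 45 (J = 5*9 = 45)
n(g) = 45*√g
h/n(-46) - 14934/H(-61) = 35213/((45*√(-46))) - 14934/(-3 - 61) = 35213/((45*(I*√46))) - 14934/(-64) = 35213/((45*I*√46)) - 14934*(-1/64) = 35213*(-I*√46/2070) + 7467/32 = -1531*I*√46/90 + 7467/32 = 7467/32 - 1531*I*√46/90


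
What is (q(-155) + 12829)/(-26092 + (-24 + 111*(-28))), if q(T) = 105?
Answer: -6467/14612 ≈ -0.44258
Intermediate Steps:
(q(-155) + 12829)/(-26092 + (-24 + 111*(-28))) = (105 + 12829)/(-26092 + (-24 + 111*(-28))) = 12934/(-26092 + (-24 - 3108)) = 12934/(-26092 - 3132) = 12934/(-29224) = 12934*(-1/29224) = -6467/14612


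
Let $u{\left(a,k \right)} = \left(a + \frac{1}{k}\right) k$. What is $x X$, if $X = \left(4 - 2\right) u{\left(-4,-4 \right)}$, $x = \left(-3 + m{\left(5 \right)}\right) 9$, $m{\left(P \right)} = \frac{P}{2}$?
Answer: $-153$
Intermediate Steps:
$m{\left(P \right)} = \frac{P}{2}$ ($m{\left(P \right)} = P \frac{1}{2} = \frac{P}{2}$)
$x = - \frac{9}{2}$ ($x = \left(-3 + \frac{1}{2} \cdot 5\right) 9 = \left(-3 + \frac{5}{2}\right) 9 = \left(- \frac{1}{2}\right) 9 = - \frac{9}{2} \approx -4.5$)
$u{\left(a,k \right)} = k \left(a + \frac{1}{k}\right)$
$X = 34$ ($X = \left(4 - 2\right) \left(1 - -16\right) = \left(4 - 2\right) \left(1 + 16\right) = 2 \cdot 17 = 34$)
$x X = \left(- \frac{9}{2}\right) 34 = -153$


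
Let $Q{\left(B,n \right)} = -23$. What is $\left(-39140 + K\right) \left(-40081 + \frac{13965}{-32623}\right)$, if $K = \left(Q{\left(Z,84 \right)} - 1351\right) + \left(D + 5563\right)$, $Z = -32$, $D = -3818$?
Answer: $\frac{2668075291428}{1717} \approx 1.5539 \cdot 10^{9}$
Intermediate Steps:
$K = 371$ ($K = \left(-23 - 1351\right) + \left(-3818 + 5563\right) = -1374 + 1745 = 371$)
$\left(-39140 + K\right) \left(-40081 + \frac{13965}{-32623}\right) = \left(-39140 + 371\right) \left(-40081 + \frac{13965}{-32623}\right) = - 38769 \left(-40081 + 13965 \left(- \frac{1}{32623}\right)\right) = - 38769 \left(-40081 - \frac{735}{1717}\right) = \left(-38769\right) \left(- \frac{68819812}{1717}\right) = \frac{2668075291428}{1717}$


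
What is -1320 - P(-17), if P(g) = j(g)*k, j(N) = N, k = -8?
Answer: -1456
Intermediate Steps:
P(g) = -8*g (P(g) = g*(-8) = -8*g)
-1320 - P(-17) = -1320 - (-8)*(-17) = -1320 - 1*136 = -1320 - 136 = -1456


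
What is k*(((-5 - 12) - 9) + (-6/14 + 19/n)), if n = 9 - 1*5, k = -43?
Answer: 26101/28 ≈ 932.18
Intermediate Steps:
n = 4 (n = 9 - 5 = 4)
k*(((-5 - 12) - 9) + (-6/14 + 19/n)) = -43*(((-5 - 12) - 9) + (-6/14 + 19/4)) = -43*((-17 - 9) + (-6*1/14 + 19*(¼))) = -43*(-26 + (-3/7 + 19/4)) = -43*(-26 + 121/28) = -43*(-607/28) = 26101/28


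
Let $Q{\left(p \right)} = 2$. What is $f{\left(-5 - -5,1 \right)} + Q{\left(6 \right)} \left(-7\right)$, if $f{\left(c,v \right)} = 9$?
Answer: $-5$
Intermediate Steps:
$f{\left(-5 - -5,1 \right)} + Q{\left(6 \right)} \left(-7\right) = 9 + 2 \left(-7\right) = 9 - 14 = -5$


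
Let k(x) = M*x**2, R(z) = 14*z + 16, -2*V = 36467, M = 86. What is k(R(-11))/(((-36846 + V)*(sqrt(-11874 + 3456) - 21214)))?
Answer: 807998832/576467444791 + 38088*I*sqrt(8418)/576467444791 ≈ 0.0014016 + 6.062e-6*I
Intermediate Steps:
V = -36467/2 (V = -1/2*36467 = -36467/2 ≈ -18234.)
R(z) = 16 + 14*z
k(x) = 86*x**2
k(R(-11))/(((-36846 + V)*(sqrt(-11874 + 3456) - 21214))) = (86*(16 + 14*(-11))**2)/(((-36846 - 36467/2)*(sqrt(-11874 + 3456) - 21214))) = (86*(16 - 154)**2)/((-110159*(sqrt(-8418) - 21214)/2)) = (86*(-138)**2)/((-110159*(I*sqrt(8418) - 21214)/2)) = (86*19044)/((-110159*(-21214 + I*sqrt(8418))/2)) = 1637784/(1168456513 - 110159*I*sqrt(8418)/2)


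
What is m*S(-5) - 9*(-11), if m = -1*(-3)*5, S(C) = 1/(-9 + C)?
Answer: 1371/14 ≈ 97.929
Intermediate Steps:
m = 15 (m = 3*5 = 15)
m*S(-5) - 9*(-11) = 15/(-9 - 5) - 9*(-11) = 15/(-14) + 99 = 15*(-1/14) + 99 = -15/14 + 99 = 1371/14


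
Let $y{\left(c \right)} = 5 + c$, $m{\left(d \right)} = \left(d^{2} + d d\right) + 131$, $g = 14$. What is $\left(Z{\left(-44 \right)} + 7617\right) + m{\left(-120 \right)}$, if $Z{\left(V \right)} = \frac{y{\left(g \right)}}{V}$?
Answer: $\frac{1608093}{44} \approx 36548.0$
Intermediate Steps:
$m{\left(d \right)} = 131 + 2 d^{2}$ ($m{\left(d \right)} = \left(d^{2} + d^{2}\right) + 131 = 2 d^{2} + 131 = 131 + 2 d^{2}$)
$Z{\left(V \right)} = \frac{19}{V}$ ($Z{\left(V \right)} = \frac{5 + 14}{V} = \frac{19}{V}$)
$\left(Z{\left(-44 \right)} + 7617\right) + m{\left(-120 \right)} = \left(\frac{19}{-44} + 7617\right) + \left(131 + 2 \left(-120\right)^{2}\right) = \left(19 \left(- \frac{1}{44}\right) + 7617\right) + \left(131 + 2 \cdot 14400\right) = \left(- \frac{19}{44} + 7617\right) + \left(131 + 28800\right) = \frac{335129}{44} + 28931 = \frac{1608093}{44}$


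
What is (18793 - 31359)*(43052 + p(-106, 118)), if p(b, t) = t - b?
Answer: -543806216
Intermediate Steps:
(18793 - 31359)*(43052 + p(-106, 118)) = (18793 - 31359)*(43052 + (118 - 1*(-106))) = -12566*(43052 + (118 + 106)) = -12566*(43052 + 224) = -12566*43276 = -543806216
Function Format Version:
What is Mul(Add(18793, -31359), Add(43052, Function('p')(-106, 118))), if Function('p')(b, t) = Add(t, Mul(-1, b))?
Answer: -543806216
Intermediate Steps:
Mul(Add(18793, -31359), Add(43052, Function('p')(-106, 118))) = Mul(Add(18793, -31359), Add(43052, Add(118, Mul(-1, -106)))) = Mul(-12566, Add(43052, Add(118, 106))) = Mul(-12566, Add(43052, 224)) = Mul(-12566, 43276) = -543806216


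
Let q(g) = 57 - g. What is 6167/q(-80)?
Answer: 6167/137 ≈ 45.015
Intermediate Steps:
6167/q(-80) = 6167/(57 - 1*(-80)) = 6167/(57 + 80) = 6167/137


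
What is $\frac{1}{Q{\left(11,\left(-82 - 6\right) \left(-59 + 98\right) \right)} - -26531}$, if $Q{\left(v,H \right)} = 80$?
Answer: $\frac{1}{26611} \approx 3.7578 \cdot 10^{-5}$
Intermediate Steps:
$\frac{1}{Q{\left(11,\left(-82 - 6\right) \left(-59 + 98\right) \right)} - -26531} = \frac{1}{80 - -26531} = \frac{1}{80 + 26531} = \frac{1}{26611}$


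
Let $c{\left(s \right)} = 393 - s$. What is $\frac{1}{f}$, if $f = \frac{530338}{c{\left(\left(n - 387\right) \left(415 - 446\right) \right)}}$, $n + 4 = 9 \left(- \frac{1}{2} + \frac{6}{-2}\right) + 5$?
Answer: $- \frac{25099}{1060676} \approx -0.023663$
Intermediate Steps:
$n = - \frac{61}{2}$ ($n = -4 + \left(9 \left(- \frac{1}{2} + \frac{6}{-2}\right) + 5\right) = -4 + \left(9 \left(\left(-1\right) \frac{1}{2} + 6 \left(- \frac{1}{2}\right)\right) + 5\right) = -4 + \left(9 \left(- \frac{1}{2} - 3\right) + 5\right) = -4 + \left(9 \left(- \frac{7}{2}\right) + 5\right) = -4 + \left(- \frac{63}{2} + 5\right) = -4 - \frac{53}{2} = - \frac{61}{2} \approx -30.5$)
$f = - \frac{1060676}{25099}$ ($f = \frac{530338}{393 - \left(- \frac{61}{2} - 387\right) \left(415 - 446\right)} = \frac{530338}{393 - \left(- \frac{835}{2}\right) \left(-31\right)} = \frac{530338}{393 - \frac{25885}{2}} = \frac{530338}{- \frac{25099}{2}} = 530338 \left(- \frac{2}{25099}\right) = - \frac{1060676}{25099} \approx -42.26$)
$\frac{1}{f} = \frac{1}{- \frac{1060676}{25099}} = - \frac{25099}{1060676}$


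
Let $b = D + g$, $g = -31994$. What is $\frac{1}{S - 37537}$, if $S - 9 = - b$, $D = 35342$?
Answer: $- \frac{1}{40876} \approx -2.4464 \cdot 10^{-5}$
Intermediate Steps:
$b = 3348$ ($b = 35342 - 31994 = 3348$)
$S = -3339$ ($S = 9 - 3348 = -3339$)
$\frac{1}{S - 37537} = \frac{1}{-3339 - 37537} = \frac{1}{-40876} = - \frac{1}{40876}$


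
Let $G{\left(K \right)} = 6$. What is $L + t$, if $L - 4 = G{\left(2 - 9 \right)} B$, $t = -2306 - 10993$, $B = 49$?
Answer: $-13001$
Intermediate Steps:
$t = -13299$
$L = 298$ ($L = 4 + 6 \cdot 49 = 4 + 294 = 298$)
$L + t = 298 - 13299 = -13001$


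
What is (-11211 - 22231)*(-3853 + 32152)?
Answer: -946375158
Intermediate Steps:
(-11211 - 22231)*(-3853 + 32152) = -33442*28299 = -946375158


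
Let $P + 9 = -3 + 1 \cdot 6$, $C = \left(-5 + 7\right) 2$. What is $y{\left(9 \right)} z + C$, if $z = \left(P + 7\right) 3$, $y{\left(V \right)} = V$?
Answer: $31$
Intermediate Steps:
$C = 4$ ($C = 2 \cdot 2 = 4$)
$P = -6$ ($P = -9 + \left(-3 + 1 \cdot 6\right) = -9 + \left(-3 + 6\right) = -9 + 3 = -6$)
$z = 3$ ($z = \left(-6 + 7\right) 3 = 1 \cdot 3 = 3$)
$y{\left(9 \right)} z + C = 9 \cdot 3 + 4 = 27 + 4 = 31$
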